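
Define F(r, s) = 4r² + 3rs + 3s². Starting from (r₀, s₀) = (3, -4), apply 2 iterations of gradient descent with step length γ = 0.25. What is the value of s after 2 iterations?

∇F = (8r + 3s, 3r + 6s)
(r₁, s₁) = (3, -4) − 0.25·(12, -15) = (0, -0.25)
(r₂, s₂) = (0, -0.25) − 0.25·(-0.75, -1.5) = (0.1875, 0.125)
s = 0.125

0.125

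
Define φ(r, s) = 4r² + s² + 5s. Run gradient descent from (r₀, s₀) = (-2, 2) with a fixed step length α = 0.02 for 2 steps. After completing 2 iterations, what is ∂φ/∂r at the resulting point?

∇φ = (8r, 2s + 5)
(r₁, s₁) = (-2, 2) − 0.02·(-16, 9) = (-1.68, 1.82)
(r₂, s₂) = (-1.68, 1.82) − 0.02·(-13.44, 8.64) = (-1.4112, 1.6472)
∂φ/∂r at (-1.4112, 1.6472) = -11.2896

-11.2896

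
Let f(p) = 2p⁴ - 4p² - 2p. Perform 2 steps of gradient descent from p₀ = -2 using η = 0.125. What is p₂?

f′(p) = 8p³ - 8p - 2
p₁ = -2 − 0.125·(-50) = 4.25
p₂ = 4.25 − 0.125·578.125 = -68.015625

-68.015625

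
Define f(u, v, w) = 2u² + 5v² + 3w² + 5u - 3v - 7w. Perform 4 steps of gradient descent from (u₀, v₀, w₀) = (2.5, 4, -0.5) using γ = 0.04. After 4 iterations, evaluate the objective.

∇f = (4u + 5, 10v - 3, 6w - 7)
Step 1: at (2.5, 4, -0.5), ∇f = (15, 37, -10) → (2.5, 4, -0.5) − 0.04·(15, 37, -10) = (1.9, 2.52, -0.1)
Step 2: at (1.9, 2.52, -0.1), ∇f = (12.6, 22.2, -7.6) → (1.9, 2.52, -0.1) − 0.04·(12.6, 22.2, -7.6) = (1.396, 1.632, 0.204)
Step 3: at (1.396, 1.632, 0.204), ∇f = (10.584, 13.32, -5.776) → (1.396, 1.632, 0.204) − 0.04·(10.584, 13.32, -5.776) = (0.97264, 1.0992, 0.43504)
Step 4: at (0.97264, 1.0992, 0.43504), ∇f = (8.89056, 7.992, -4.38976) → (0.97264, 1.0992, 0.43504) − 0.04·(8.89056, 7.992, -4.38976) = (0.6170176, 0.77952, 0.6106304)
f(0.6170176, 0.77952, 0.6106304) = 1.390402245632

1.390402245632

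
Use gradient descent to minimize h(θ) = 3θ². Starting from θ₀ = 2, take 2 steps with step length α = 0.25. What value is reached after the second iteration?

h′(θ) = 6θ
Step 1: h′(2) = 12; θ₁ = 2 − 0.25·12 = -1
Step 2: h′(-1) = -6; θ₂ = -1 − 0.25·(-6) = 0.5

0.5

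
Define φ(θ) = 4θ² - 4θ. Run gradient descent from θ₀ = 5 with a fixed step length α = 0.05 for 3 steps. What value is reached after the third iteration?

1.472

φ′(θ) = 8θ - 4
Step 1: φ′(5) = 36; θ₁ = 5 − 0.05·36 = 3.2
Step 2: φ′(3.2) = 21.6; θ₂ = 3.2 − 0.05·21.6 = 2.12
Step 3: φ′(2.12) = 12.96; θ₃ = 2.12 − 0.05·12.96 = 1.472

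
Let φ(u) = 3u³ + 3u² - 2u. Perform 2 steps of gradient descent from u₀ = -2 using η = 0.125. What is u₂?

φ′(u) = 9u² + 6u - 2
u₁ = -2 − 0.125·22 = -4.75
u₂ = -4.75 − 0.125·172.5625 = -26.3203125

-26.3203125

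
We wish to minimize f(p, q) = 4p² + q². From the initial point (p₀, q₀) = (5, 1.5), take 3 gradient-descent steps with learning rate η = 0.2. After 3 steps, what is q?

∇f = (8p, 2q)
Step 1: at (5, 1.5), ∇f = (40, 3) → (5, 1.5) − 0.2·(40, 3) = (-3, 0.9)
Step 2: at (-3, 0.9), ∇f = (-24, 1.8) → (-3, 0.9) − 0.2·(-24, 1.8) = (1.8, 0.54)
Step 3: at (1.8, 0.54), ∇f = (14.4, 1.08) → (1.8, 0.54) − 0.2·(14.4, 1.08) = (-1.08, 0.324)
q = 0.324

0.324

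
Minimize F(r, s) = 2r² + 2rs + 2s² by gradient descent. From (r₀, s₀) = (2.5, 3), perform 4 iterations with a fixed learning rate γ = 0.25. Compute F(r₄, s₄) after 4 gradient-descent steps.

∇F = (4r + 2s, 2r + 4s)
Step 1: at (2.5, 3), ∇F = (16, 17) → (2.5, 3) − 0.25·(16, 17) = (-1.5, -1.25)
Step 2: at (-1.5, -1.25), ∇F = (-8.5, -8) → (-1.5, -1.25) − 0.25·(-8.5, -8) = (0.625, 0.75)
Step 3: at (0.625, 0.75), ∇F = (4, 4.25) → (0.625, 0.75) − 0.25·(4, 4.25) = (-0.375, -0.3125)
Step 4: at (-0.375, -0.3125), ∇F = (-2.125, -2) → (-0.375, -0.3125) − 0.25·(-2.125, -2) = (0.15625, 0.1875)
F(0.15625, 0.1875) = 0.177734375

0.177734375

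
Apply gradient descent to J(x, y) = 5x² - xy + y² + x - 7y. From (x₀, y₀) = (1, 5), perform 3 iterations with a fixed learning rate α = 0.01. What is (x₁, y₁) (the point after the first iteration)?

∇J = (10x - y + 1, -x + 2y - 7)
(x₁, y₁) = (1, 5) − 0.01·(6, 2) = (0.94, 4.98)

(0.94, 4.98)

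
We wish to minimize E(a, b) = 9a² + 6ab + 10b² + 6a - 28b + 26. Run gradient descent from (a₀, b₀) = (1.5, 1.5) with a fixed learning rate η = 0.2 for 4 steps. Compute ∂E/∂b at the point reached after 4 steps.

6956.6256

∇E = (18a + 6b + 6, 6a + 20b - 28)
(a₁, b₁) = (1.5, 1.5) − 0.2·(42, 11) = (-6.9, -0.7)
(a₂, b₂) = (-6.9, -0.7) − 0.2·(-122.4, -83.4) = (17.58, 15.98)
(a₃, b₃) = (17.58, 15.98) − 0.2·(418.32, 397.08) = (-66.084, -63.436)
(a₄, b₄) = (-66.084, -63.436) − 0.2·(-1564.128, -1693.224) = (246.7416, 275.2088)
∂E/∂b at (246.7416, 275.2088) = 6956.6256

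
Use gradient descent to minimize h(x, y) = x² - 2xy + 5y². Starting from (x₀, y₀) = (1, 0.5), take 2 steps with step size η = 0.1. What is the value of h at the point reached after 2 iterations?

0.466

∇h = (2x - 2y, -2x + 10y)
Step 1: at (1, 0.5), ∇h = (1, 3) → (1, 0.5) − 0.1·(1, 3) = (0.9, 0.2)
Step 2: at (0.9, 0.2), ∇h = (1.4, 0.2) → (0.9, 0.2) − 0.1·(1.4, 0.2) = (0.76, 0.18)
h(0.76, 0.18) = 0.466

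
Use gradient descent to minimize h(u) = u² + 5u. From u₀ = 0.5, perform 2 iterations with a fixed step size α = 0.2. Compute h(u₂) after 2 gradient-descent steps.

h′(u) = 2u + 5
u₁ = 0.5 − 0.2·6 = -0.7
u₂ = -0.7 − 0.2·3.6 = -1.42
h(-1.42) = -5.0836

-5.0836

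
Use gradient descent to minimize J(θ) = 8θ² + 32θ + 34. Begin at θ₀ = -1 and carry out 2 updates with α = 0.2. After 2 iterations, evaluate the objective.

J′(θ) = 16θ + 32
θ₁ = -1 − 0.2·16 = -4.2
θ₂ = -4.2 − 0.2·(-35.2) = 2.84
J(2.84) = 189.4048

189.4048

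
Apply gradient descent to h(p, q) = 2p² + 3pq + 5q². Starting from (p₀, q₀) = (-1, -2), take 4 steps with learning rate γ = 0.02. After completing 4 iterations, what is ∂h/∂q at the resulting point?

∇h = (4p + 3q, 3p + 10q)
(p₁, q₁) = (-1, -2) − 0.02·(-10, -23) = (-0.8, -1.54)
(p₂, q₂) = (-0.8, -1.54) − 0.02·(-7.82, -17.8) = (-0.6436, -1.184)
(p₃, q₃) = (-0.6436, -1.184) − 0.02·(-6.1264, -13.7708) = (-0.521072, -0.908584)
(p₄, q₄) = (-0.521072, -0.908584) − 0.02·(-4.81004, -10.649056) = (-0.4248712, -0.69560288)
∂h/∂q at (-0.4248712, -0.69560288) = -8.2306424

-8.2306424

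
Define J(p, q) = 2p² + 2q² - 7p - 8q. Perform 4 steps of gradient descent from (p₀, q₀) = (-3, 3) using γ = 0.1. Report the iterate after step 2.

(0.04, 2.36)

∇J = (4p - 7, 4q - 8)
(p₁, q₁) = (-3, 3) − 0.1·(-19, 4) = (-1.1, 2.6)
(p₂, q₂) = (-1.1, 2.6) − 0.1·(-11.4, 2.4) = (0.04, 2.36)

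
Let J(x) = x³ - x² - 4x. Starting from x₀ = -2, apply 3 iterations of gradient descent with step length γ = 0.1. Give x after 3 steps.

J′(x) = 3x² - 2x - 4
Step 1: J′(-2) = 12; x₁ = -2 − 0.1·12 = -3.2
Step 2: J′(-3.2) = 33.12; x₂ = -3.2 − 0.1·33.12 = -6.512
Step 3: J′(-6.512) = 136.242432; x₃ = -6.512 − 0.1·136.242432 = -20.1362432

-20.1362432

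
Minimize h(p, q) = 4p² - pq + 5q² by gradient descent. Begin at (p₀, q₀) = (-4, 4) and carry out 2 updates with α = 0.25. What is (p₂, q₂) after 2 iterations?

∇h = (8p - q, -p + 10q)
Step 1: at (-4, 4), ∇h = (-36, 44) → (-4, 4) − 0.25·(-36, 44) = (5, -7)
Step 2: at (5, -7), ∇h = (47, -75) → (5, -7) − 0.25·(47, -75) = (-6.75, 11.75)

(-6.75, 11.75)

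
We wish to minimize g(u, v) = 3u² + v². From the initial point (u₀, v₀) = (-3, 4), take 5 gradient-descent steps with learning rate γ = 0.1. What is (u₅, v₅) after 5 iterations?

(-0.03072, 1.31072)

∇g = (6u, 2v)
(u₁, v₁) = (-3, 4) − 0.1·(-18, 8) = (-1.2, 3.2)
(u₂, v₂) = (-1.2, 3.2) − 0.1·(-7.2, 6.4) = (-0.48, 2.56)
(u₃, v₃) = (-0.48, 2.56) − 0.1·(-2.88, 5.12) = (-0.192, 2.048)
(u₄, v₄) = (-0.192, 2.048) − 0.1·(-1.152, 4.096) = (-0.0768, 1.6384)
(u₅, v₅) = (-0.0768, 1.6384) − 0.1·(-0.4608, 3.2768) = (-0.03072, 1.31072)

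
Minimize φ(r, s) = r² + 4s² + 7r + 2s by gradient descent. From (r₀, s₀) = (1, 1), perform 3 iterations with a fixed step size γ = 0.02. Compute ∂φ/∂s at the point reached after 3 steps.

5.92704

∇φ = (2r + 7, 8s + 2)
(r₁, s₁) = (1, 1) − 0.02·(9, 10) = (0.82, 0.8)
(r₂, s₂) = (0.82, 0.8) − 0.02·(8.64, 8.4) = (0.6472, 0.632)
(r₃, s₃) = (0.6472, 0.632) − 0.02·(8.2944, 7.056) = (0.481312, 0.49088)
∂φ/∂s at (0.481312, 0.49088) = 5.92704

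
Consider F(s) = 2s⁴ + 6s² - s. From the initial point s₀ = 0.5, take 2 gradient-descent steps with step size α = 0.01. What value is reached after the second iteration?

F′(s) = 8s³ + 12s - 1
s₁ = 0.5 − 0.01·6 = 0.44
s₂ = 0.44 − 0.01·4.961472 = 0.39038528

0.39038528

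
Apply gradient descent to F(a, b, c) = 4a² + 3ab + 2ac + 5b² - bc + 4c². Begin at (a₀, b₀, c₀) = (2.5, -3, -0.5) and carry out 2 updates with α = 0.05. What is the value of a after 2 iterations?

∇F = (8a + 3b + 2c, 3a + 10b - c, 2a - b + 8c)
Step 1: at (2.5, -3, -0.5), ∇F = (10, -22, 4) → (2.5, -3, -0.5) − 0.05·(10, -22, 4) = (2, -1.9, -0.7)
Step 2: at (2, -1.9, -0.7), ∇F = (8.9, -12.3, 0.3) → (2, -1.9, -0.7) − 0.05·(8.9, -12.3, 0.3) = (1.555, -1.285, -0.715)
a = 1.555

1.555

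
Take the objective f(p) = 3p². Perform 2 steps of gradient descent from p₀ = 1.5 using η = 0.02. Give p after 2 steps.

f′(p) = 6p
Step 1: f′(1.5) = 9; p₁ = 1.5 − 0.02·9 = 1.32
Step 2: f′(1.32) = 7.92; p₂ = 1.32 − 0.02·7.92 = 1.1616

1.1616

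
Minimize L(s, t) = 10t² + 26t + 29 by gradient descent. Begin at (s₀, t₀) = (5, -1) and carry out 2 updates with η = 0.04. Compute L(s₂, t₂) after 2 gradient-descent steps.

∇L = (0, 20t + 26)
Step 1: at (5, -1), ∇L = (0, 6) → (5, -1) − 0.04·(0, 6) = (5, -1.24)
Step 2: at (5, -1.24), ∇L = (0, 1.2) → (5, -1.24) − 0.04·(0, 1.2) = (5, -1.288)
L(5, -1.288) = 12.10144

12.10144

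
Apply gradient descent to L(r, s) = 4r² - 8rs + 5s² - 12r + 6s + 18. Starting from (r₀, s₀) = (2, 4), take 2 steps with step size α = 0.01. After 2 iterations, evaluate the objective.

23.99564752

∇L = (8r - 8s - 12, -8r + 10s + 6)
Step 1: at (2, 4), ∇L = (-28, 30) → (2, 4) − 0.01·(-28, 30) = (2.28, 3.7)
Step 2: at (2.28, 3.7), ∇L = (-23.36, 24.76) → (2.28, 3.7) − 0.01·(-23.36, 24.76) = (2.5136, 3.4524)
L(2.5136, 3.4524) = 23.99564752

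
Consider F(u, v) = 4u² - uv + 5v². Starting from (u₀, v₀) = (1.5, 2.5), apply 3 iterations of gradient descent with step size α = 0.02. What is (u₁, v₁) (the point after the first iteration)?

(1.31, 2.03)

∇F = (8u - v, -u + 10v)
Step 1: at (1.5, 2.5), ∇F = (9.5, 23.5) → (1.5, 2.5) − 0.02·(9.5, 23.5) = (1.31, 2.03)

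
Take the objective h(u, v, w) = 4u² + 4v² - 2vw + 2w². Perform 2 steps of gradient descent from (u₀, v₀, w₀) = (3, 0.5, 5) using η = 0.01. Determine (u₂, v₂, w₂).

∇h = (8u, 8v - 2w, -2v + 4w)
(u₁, v₁, w₁) = (3, 0.5, 5) − 0.01·(24, -6, 19) = (2.76, 0.56, 4.81)
(u₂, v₂, w₂) = (2.76, 0.56, 4.81) − 0.01·(22.08, -5.14, 18.12) = (2.5392, 0.6114, 4.6288)

(2.5392, 0.6114, 4.6288)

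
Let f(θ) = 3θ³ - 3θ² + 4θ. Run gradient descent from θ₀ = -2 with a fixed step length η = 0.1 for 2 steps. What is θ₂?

-58.576

f′(θ) = 9θ² - 6θ + 4
Step 1: f′(-2) = 52; θ₁ = -2 − 0.1·52 = -7.2
Step 2: f′(-7.2) = 513.76; θ₂ = -7.2 − 0.1·513.76 = -58.576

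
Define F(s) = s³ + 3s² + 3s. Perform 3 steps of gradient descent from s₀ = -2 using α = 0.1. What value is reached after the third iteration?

F′(s) = 3s² + 6s + 3
s₁ = -2 − 0.1·3 = -2.3
s₂ = -2.3 − 0.1·5.07 = -2.807
s₃ = -2.807 − 0.1·9.795747 = -3.7865747

-3.7865747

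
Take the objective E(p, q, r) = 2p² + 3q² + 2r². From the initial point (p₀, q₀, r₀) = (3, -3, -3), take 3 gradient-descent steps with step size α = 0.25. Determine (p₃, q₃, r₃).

(0, 0.375, 0)

∇E = (4p, 6q, 4r)
Step 1: at (3, -3, -3), ∇E = (12, -18, -12) → (3, -3, -3) − 0.25·(12, -18, -12) = (0, 1.5, 0)
Step 2: at (0, 1.5, 0), ∇E = (0, 9, 0) → (0, 1.5, 0) − 0.25·(0, 9, 0) = (0, -0.75, 0)
Step 3: at (0, -0.75, 0), ∇E = (0, -4.5, 0) → (0, -0.75, 0) − 0.25·(0, -4.5, 0) = (0, 0.375, 0)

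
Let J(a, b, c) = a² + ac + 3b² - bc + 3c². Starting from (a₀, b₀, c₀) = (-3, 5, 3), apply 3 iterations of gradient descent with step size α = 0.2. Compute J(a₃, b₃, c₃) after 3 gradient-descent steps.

∇J = (2a + c, 6b - c, a - b + 6c)
(a₁, b₁, c₁) = (-3, 5, 3) − 0.2·(-3, 27, 10) = (-2.4, -0.4, 1)
(a₂, b₂, c₂) = (-2.4, -0.4, 1) − 0.2·(-3.8, -3.4, 4) = (-1.64, 0.28, 0.2)
(a₃, b₃, c₃) = (-1.64, 0.28, 0.2) − 0.2·(-3.08, 1.48, -0.72) = (-1.024, -0.016, 0.344)
J(-1.024, -0.016, 0.344) = 1.0576

1.0576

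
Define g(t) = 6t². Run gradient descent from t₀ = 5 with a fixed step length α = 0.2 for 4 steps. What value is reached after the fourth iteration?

19.208

g′(t) = 12t
t₁ = 5 − 0.2·60 = -7
t₂ = -7 − 0.2·(-84) = 9.8
t₃ = 9.8 − 0.2·117.6 = -13.72
t₄ = -13.72 − 0.2·(-164.64) = 19.208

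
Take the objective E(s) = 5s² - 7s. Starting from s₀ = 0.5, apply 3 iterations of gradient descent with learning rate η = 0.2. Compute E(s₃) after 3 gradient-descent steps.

-2.25

E′(s) = 10s - 7
s₁ = 0.5 − 0.2·(-2) = 0.9
s₂ = 0.9 − 0.2·2 = 0.5
s₃ = 0.5 − 0.2·(-2) = 0.9
E(0.9) = -2.25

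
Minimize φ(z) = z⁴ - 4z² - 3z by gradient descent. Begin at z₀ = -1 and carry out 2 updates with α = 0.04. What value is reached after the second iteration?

φ′(z) = 4z³ - 8z - 3
Step 1: φ′(-1) = 1; z₁ = -1 − 0.04·1 = -1.04
Step 2: φ′(-1.04) = 0.820544; z₂ = -1.04 − 0.04·0.820544 = -1.07282176

-1.07282176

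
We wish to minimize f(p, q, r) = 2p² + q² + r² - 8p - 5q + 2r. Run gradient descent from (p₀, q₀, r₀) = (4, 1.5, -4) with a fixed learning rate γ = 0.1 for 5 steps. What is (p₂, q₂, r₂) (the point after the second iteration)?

∇f = (4p - 8, 2q - 5, 2r + 2)
(p₁, q₁, r₁) = (4, 1.5, -4) − 0.1·(8, -2, -6) = (3.2, 1.7, -3.4)
(p₂, q₂, r₂) = (3.2, 1.7, -3.4) − 0.1·(4.8, -1.6, -4.8) = (2.72, 1.86, -2.92)

(2.72, 1.86, -2.92)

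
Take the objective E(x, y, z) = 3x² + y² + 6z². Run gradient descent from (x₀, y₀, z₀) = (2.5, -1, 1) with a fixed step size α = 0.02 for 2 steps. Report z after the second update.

0.5776

∇E = (6x, 2y, 12z)
(x₁, y₁, z₁) = (2.5, -1, 1) − 0.02·(15, -2, 12) = (2.2, -0.96, 0.76)
(x₂, y₂, z₂) = (2.2, -0.96, 0.76) − 0.02·(13.2, -1.92, 9.12) = (1.936, -0.9216, 0.5776)
z = 0.5776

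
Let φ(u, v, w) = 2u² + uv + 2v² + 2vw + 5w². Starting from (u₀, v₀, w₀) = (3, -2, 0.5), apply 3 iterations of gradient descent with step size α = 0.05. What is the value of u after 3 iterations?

∇φ = (4u + v, u + 4v + 2w, 2v + 10w)
(u₁, v₁, w₁) = (3, -2, 0.5) − 0.05·(10, -4, 1) = (2.5, -1.8, 0.45)
(u₂, v₂, w₂) = (2.5, -1.8, 0.45) − 0.05·(8.2, -3.8, 0.9) = (2.09, -1.61, 0.405)
(u₃, v₃, w₃) = (2.09, -1.61, 0.405) − 0.05·(6.75, -3.54, 0.83) = (1.7525, -1.433, 0.3635)
u = 1.7525

1.7525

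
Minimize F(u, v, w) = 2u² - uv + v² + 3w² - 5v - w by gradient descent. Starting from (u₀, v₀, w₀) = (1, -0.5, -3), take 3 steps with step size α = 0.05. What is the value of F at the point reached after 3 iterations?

∇F = (4u - v, -u + 2v - 5, 6w - 1)
Step 1: at (1, -0.5, -3), ∇F = (4.5, -7, -19) → (1, -0.5, -3) − 0.05·(4.5, -7, -19) = (0.775, -0.15, -2.05)
Step 2: at (0.775, -0.15, -2.05), ∇F = (3.25, -6.075, -13.3) → (0.775, -0.15, -2.05) − 0.05·(3.25, -6.075, -13.3) = (0.6125, 0.15375, -1.385)
Step 3: at (0.6125, 0.15375, -1.385), ∇F = (2.29625, -5.305, -9.31) → (0.6125, 0.15375, -1.385) − 0.05·(2.29625, -5.305, -9.31) = (0.4976875, 0.419, -0.9195)
F(0.4976875, 0.419, -0.9195) = 1.8233563828125

1.8233563828125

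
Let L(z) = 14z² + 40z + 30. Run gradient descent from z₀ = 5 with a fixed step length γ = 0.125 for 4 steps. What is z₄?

249.6875

L′(z) = 28z + 40
Step 1: L′(5) = 180; z₁ = 5 − 0.125·180 = -17.5
Step 2: L′(-17.5) = -450; z₂ = -17.5 − 0.125·(-450) = 38.75
Step 3: L′(38.75) = 1125; z₃ = 38.75 − 0.125·1125 = -101.875
Step 4: L′(-101.875) = -2812.5; z₄ = -101.875 − 0.125·(-2812.5) = 249.6875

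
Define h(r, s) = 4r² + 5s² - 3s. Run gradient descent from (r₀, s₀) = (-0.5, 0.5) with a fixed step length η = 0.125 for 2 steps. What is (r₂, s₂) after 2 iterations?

(0, 0.3125)

∇h = (8r, 10s - 3)
(r₁, s₁) = (-0.5, 0.5) − 0.125·(-4, 2) = (0, 0.25)
(r₂, s₂) = (0, 0.25) − 0.125·(0, -0.5) = (0, 0.3125)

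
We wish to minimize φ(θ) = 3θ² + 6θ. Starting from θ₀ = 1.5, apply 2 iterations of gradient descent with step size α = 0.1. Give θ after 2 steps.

φ′(θ) = 6θ + 6
θ₁ = 1.5 − 0.1·15 = 0
θ₂ = 0 − 0.1·6 = -0.6

-0.6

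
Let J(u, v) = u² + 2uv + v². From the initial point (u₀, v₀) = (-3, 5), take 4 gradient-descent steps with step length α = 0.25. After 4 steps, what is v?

∇J = (2u + 2v, 2u + 2v)
Step 1: at (-3, 5), ∇J = (4, 4) → (-3, 5) − 0.25·(4, 4) = (-4, 4)
Step 2: at (-4, 4), ∇J = (0, 0) → (-4, 4) − 0.25·(0, 0) = (-4, 4)
Step 3: at (-4, 4), ∇J = (0, 0) → (-4, 4) − 0.25·(0, 0) = (-4, 4)
Step 4: at (-4, 4), ∇J = (0, 0) → (-4, 4) − 0.25·(0, 0) = (-4, 4)
v = 4

4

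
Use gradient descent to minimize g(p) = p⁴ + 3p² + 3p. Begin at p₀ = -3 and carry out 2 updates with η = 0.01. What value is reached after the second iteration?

g′(p) = 4p³ + 6p + 3
Step 1: g′(-3) = -123; p₁ = -3 − 0.01·(-123) = -1.77
Step 2: g′(-1.77) = -29.800932; p₂ = -1.77 − 0.01·(-29.800932) = -1.47199068

-1.47199068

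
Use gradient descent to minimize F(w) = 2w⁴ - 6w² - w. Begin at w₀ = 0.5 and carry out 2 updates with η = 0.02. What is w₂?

F′(w) = 8w³ - 12w - 1
Step 1: F′(0.5) = -6; w₁ = 0.5 − 0.02·(-6) = 0.62
Step 2: F′(0.62) = -6.533376; w₂ = 0.62 − 0.02·(-6.533376) = 0.75066752

0.75066752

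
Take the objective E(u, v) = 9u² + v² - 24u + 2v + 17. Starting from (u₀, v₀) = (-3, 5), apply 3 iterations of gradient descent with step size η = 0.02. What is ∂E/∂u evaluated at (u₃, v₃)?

-20.447232

∇E = (18u - 24, 2v + 2)
(u₁, v₁) = (-3, 5) − 0.02·(-78, 12) = (-1.44, 4.76)
(u₂, v₂) = (-1.44, 4.76) − 0.02·(-49.92, 11.52) = (-0.4416, 4.5296)
(u₃, v₃) = (-0.4416, 4.5296) − 0.02·(-31.9488, 11.0592) = (0.197376, 4.308416)
∂E/∂u at (0.197376, 4.308416) = -20.447232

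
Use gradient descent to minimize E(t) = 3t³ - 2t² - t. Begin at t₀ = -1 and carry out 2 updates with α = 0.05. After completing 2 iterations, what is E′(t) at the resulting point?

93.280356

E′(t) = 9t² - 4t - 1
t₁ = -1 − 0.05·12 = -1.6
t₂ = -1.6 − 0.05·28.44 = -3.022
E′(t) at (-3.022) = 93.280356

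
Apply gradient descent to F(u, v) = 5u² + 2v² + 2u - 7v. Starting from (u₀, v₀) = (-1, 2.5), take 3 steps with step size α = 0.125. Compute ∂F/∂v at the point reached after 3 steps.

0.375

∇F = (10u + 2, 4v - 7)
Step 1: at (-1, 2.5), ∇F = (-8, 3) → (-1, 2.5) − 0.125·(-8, 3) = (0, 2.125)
Step 2: at (0, 2.125), ∇F = (2, 1.5) → (0, 2.125) − 0.125·(2, 1.5) = (-0.25, 1.9375)
Step 3: at (-0.25, 1.9375), ∇F = (-0.5, 0.75) → (-0.25, 1.9375) − 0.125·(-0.5, 0.75) = (-0.1875, 1.84375)
∂F/∂v at (-0.1875, 1.84375) = 0.375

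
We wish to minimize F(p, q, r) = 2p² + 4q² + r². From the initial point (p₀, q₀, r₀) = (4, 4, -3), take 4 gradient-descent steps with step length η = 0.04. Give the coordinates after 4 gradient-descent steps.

∇F = (4p, 8q, 2r)
Step 1: at (4, 4, -3), ∇F = (16, 32, -6) → (4, 4, -3) − 0.04·(16, 32, -6) = (3.36, 2.72, -2.76)
Step 2: at (3.36, 2.72, -2.76), ∇F = (13.44, 21.76, -5.52) → (3.36, 2.72, -2.76) − 0.04·(13.44, 21.76, -5.52) = (2.8224, 1.8496, -2.5392)
Step 3: at (2.8224, 1.8496, -2.5392), ∇F = (11.2896, 14.7968, -5.0784) → (2.8224, 1.8496, -2.5392) − 0.04·(11.2896, 14.7968, -5.0784) = (2.370816, 1.257728, -2.336064)
Step 4: at (2.370816, 1.257728, -2.336064), ∇F = (9.483264, 10.061824, -4.672128) → (2.370816, 1.257728, -2.336064) − 0.04·(9.483264, 10.061824, -4.672128) = (1.99148544, 0.85525504, -2.14917888)

(1.99148544, 0.85525504, -2.14917888)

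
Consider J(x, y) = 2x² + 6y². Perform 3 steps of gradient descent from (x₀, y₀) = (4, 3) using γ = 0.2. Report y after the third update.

∇J = (4x, 12y)
(x₁, y₁) = (4, 3) − 0.2·(16, 36) = (0.8, -4.2)
(x₂, y₂) = (0.8, -4.2) − 0.2·(3.2, -50.4) = (0.16, 5.88)
(x₃, y₃) = (0.16, 5.88) − 0.2·(0.64, 70.56) = (0.032, -8.232)
y = -8.232

-8.232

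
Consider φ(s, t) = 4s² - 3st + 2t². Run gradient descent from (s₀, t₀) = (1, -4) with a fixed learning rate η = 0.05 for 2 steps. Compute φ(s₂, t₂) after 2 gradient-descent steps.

∇φ = (8s - 3t, -3s + 4t)
Step 1: at (1, -4), ∇φ = (20, -19) → (1, -4) − 0.05·(20, -19) = (0, -3.05)
Step 2: at (0, -3.05), ∇φ = (9.15, -12.2) → (0, -3.05) − 0.05·(9.15, -12.2) = (-0.4575, -2.44)
φ(-0.4575, -2.44) = 9.395525

9.395525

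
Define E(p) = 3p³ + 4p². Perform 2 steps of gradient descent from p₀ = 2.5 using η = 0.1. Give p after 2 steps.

E′(p) = 9p² + 8p
Step 1: E′(2.5) = 76.25; p₁ = 2.5 − 0.1·76.25 = -5.125
Step 2: E′(-5.125) = 195.390625; p₂ = -5.125 − 0.1·195.390625 = -24.6640625

-24.6640625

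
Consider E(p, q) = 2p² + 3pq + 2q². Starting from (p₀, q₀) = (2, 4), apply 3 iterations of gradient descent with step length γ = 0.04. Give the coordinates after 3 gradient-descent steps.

∇E = (4p + 3q, 3p + 4q)
Step 1: at (2, 4), ∇E = (20, 22) → (2, 4) − 0.04·(20, 22) = (1.2, 3.12)
Step 2: at (1.2, 3.12), ∇E = (14.16, 16.08) → (1.2, 3.12) − 0.04·(14.16, 16.08) = (0.6336, 2.4768)
Step 3: at (0.6336, 2.4768), ∇E = (9.9648, 11.808) → (0.6336, 2.4768) − 0.04·(9.9648, 11.808) = (0.235008, 2.00448)

(0.235008, 2.00448)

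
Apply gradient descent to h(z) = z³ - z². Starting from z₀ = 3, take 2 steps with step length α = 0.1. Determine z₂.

h′(z) = 3z² - 2z
z₁ = 3 − 0.1·21 = 0.9
z₂ = 0.9 − 0.1·0.63 = 0.837

0.837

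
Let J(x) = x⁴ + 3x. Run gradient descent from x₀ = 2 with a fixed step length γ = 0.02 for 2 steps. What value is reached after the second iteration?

1.06424

J′(x) = 4x³ + 3
Step 1: J′(2) = 35; x₁ = 2 − 0.02·35 = 1.3
Step 2: J′(1.3) = 11.788; x₂ = 1.3 − 0.02·11.788 = 1.06424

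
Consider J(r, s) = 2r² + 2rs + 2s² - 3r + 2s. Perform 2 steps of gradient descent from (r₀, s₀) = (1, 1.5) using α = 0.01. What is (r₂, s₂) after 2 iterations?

∇J = (4r + 2s - 3, 2r + 4s + 2)
Step 1: at (1, 1.5), ∇J = (4, 10) → (1, 1.5) − 0.01·(4, 10) = (0.96, 1.4)
Step 2: at (0.96, 1.4), ∇J = (3.64, 9.52) → (0.96, 1.4) − 0.01·(3.64, 9.52) = (0.9236, 1.3048)

(0.9236, 1.3048)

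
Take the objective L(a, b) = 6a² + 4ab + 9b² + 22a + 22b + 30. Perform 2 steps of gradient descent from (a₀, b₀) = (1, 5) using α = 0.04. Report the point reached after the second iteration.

∇L = (12a + 4b + 22, 4a + 18b + 22)
Step 1: at (1, 5), ∇L = (54, 116) → (1, 5) − 0.04·(54, 116) = (-1.16, 0.36)
Step 2: at (-1.16, 0.36), ∇L = (9.52, 23.84) → (-1.16, 0.36) − 0.04·(9.52, 23.84) = (-1.5408, -0.5936)

(-1.5408, -0.5936)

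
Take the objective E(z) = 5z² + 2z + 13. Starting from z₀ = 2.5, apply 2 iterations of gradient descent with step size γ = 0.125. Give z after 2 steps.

-0.03125

E′(z) = 10z + 2
z₁ = 2.5 − 0.125·27 = -0.875
z₂ = -0.875 − 0.125·(-6.75) = -0.03125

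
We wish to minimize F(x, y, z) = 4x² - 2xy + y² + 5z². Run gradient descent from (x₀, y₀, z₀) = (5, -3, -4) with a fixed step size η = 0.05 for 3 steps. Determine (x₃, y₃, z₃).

(0.669, -1.399, -0.5)

∇F = (8x - 2y, -2x + 2y, 10z)
Step 1: at (5, -3, -4), ∇F = (46, -16, -40) → (5, -3, -4) − 0.05·(46, -16, -40) = (2.7, -2.2, -2)
Step 2: at (2.7, -2.2, -2), ∇F = (26, -9.8, -20) → (2.7, -2.2, -2) − 0.05·(26, -9.8, -20) = (1.4, -1.71, -1)
Step 3: at (1.4, -1.71, -1), ∇F = (14.62, -6.22, -10) → (1.4, -1.71, -1) − 0.05·(14.62, -6.22, -10) = (0.669, -1.399, -0.5)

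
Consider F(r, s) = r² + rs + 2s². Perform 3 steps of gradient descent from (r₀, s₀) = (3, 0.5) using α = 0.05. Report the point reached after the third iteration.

∇F = (2r + s, r + 4s)
Step 1: at (3, 0.5), ∇F = (6.5, 5) → (3, 0.5) − 0.05·(6.5, 5) = (2.675, 0.25)
Step 2: at (2.675, 0.25), ∇F = (5.6, 3.675) → (2.675, 0.25) − 0.05·(5.6, 3.675) = (2.395, 0.06625)
Step 3: at (2.395, 0.06625), ∇F = (4.85625, 2.66) → (2.395, 0.06625) − 0.05·(4.85625, 2.66) = (2.1521875, -0.06675)

(2.1521875, -0.06675)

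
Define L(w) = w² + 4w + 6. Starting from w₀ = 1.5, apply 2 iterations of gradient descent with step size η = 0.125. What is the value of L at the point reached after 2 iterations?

5.8759765625

L′(w) = 2w + 4
Step 1: L′(1.5) = 7; w₁ = 1.5 − 0.125·7 = 0.625
Step 2: L′(0.625) = 5.25; w₂ = 0.625 − 0.125·5.25 = -0.03125
L(-0.03125) = 5.8759765625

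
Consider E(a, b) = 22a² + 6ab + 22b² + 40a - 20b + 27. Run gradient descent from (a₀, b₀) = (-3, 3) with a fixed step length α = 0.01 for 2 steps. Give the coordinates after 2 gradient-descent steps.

(-1.7892, 1.4892)

∇E = (44a + 6b + 40, 6a + 44b - 20)
Step 1: at (-3, 3), ∇E = (-74, 94) → (-3, 3) − 0.01·(-74, 94) = (-2.26, 2.06)
Step 2: at (-2.26, 2.06), ∇E = (-47.08, 57.08) → (-2.26, 2.06) − 0.01·(-47.08, 57.08) = (-1.7892, 1.4892)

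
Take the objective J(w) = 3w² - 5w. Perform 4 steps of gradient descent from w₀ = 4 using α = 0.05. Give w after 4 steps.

1.59365

J′(w) = 6w - 5
Step 1: J′(4) = 19; w₁ = 4 − 0.05·19 = 3.05
Step 2: J′(3.05) = 13.3; w₂ = 3.05 − 0.05·13.3 = 2.385
Step 3: J′(2.385) = 9.31; w₃ = 2.385 − 0.05·9.31 = 1.9195
Step 4: J′(1.9195) = 6.517; w₄ = 1.9195 − 0.05·6.517 = 1.59365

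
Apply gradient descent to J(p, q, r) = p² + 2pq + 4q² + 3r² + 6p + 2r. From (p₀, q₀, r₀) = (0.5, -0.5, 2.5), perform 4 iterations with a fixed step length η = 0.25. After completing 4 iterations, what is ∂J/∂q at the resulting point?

-2.25

∇J = (2p + 2q + 6, 2p + 8q, 6r + 2)
(p₁, q₁, r₁) = (0.5, -0.5, 2.5) − 0.25·(6, -3, 17) = (-1, 0.25, -1.75)
(p₂, q₂, r₂) = (-1, 0.25, -1.75) − 0.25·(4.5, 0, -8.5) = (-2.125, 0.25, 0.375)
(p₃, q₃, r₃) = (-2.125, 0.25, 0.375) − 0.25·(2.25, -2.25, 4.25) = (-2.6875, 0.8125, -0.6875)
(p₄, q₄, r₄) = (-2.6875, 0.8125, -0.6875) − 0.25·(2.25, 1.125, -2.125) = (-3.25, 0.53125, -0.15625)
∂J/∂q at (-3.25, 0.53125, -0.15625) = -2.25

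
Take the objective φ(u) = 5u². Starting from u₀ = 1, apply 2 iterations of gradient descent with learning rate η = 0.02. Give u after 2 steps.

0.64

φ′(u) = 10u
u₁ = 1 − 0.02·10 = 0.8
u₂ = 0.8 − 0.02·8 = 0.64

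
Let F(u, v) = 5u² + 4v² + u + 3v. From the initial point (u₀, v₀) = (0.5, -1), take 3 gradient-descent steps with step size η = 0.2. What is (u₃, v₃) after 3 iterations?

∇F = (10u + 1, 8v + 3)
(u₁, v₁) = (0.5, -1) − 0.2·(6, -5) = (-0.7, 0)
(u₂, v₂) = (-0.7, 0) − 0.2·(-6, 3) = (0.5, -0.6)
(u₃, v₃) = (0.5, -0.6) − 0.2·(6, -1.8) = (-0.7, -0.24)

(-0.7, -0.24)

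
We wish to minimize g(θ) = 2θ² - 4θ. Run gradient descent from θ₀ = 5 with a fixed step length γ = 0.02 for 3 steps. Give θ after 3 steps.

4.114752

g′(θ) = 4θ - 4
θ₁ = 5 − 0.02·16 = 4.68
θ₂ = 4.68 − 0.02·14.72 = 4.3856
θ₃ = 4.3856 − 0.02·13.5424 = 4.114752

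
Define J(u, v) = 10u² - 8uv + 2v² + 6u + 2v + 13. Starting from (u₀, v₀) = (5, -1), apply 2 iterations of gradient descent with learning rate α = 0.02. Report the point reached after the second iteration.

∇J = (20u - 8v + 6, -8u + 4v + 2)
(u₁, v₁) = (5, -1) − 0.02·(114, -42) = (2.72, -0.16)
(u₂, v₂) = (2.72, -0.16) − 0.02·(61.68, -20.4) = (1.4864, 0.248)

(1.4864, 0.248)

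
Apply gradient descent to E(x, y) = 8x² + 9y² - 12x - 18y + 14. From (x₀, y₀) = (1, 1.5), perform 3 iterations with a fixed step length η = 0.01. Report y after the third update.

1.275684

∇E = (16x - 12, 18y - 18)
Step 1: at (1, 1.5), ∇E = (4, 9) → (1, 1.5) − 0.01·(4, 9) = (0.96, 1.41)
Step 2: at (0.96, 1.41), ∇E = (3.36, 7.38) → (0.96, 1.41) − 0.01·(3.36, 7.38) = (0.9264, 1.3362)
Step 3: at (0.9264, 1.3362), ∇E = (2.8224, 6.0516) → (0.9264, 1.3362) − 0.01·(2.8224, 6.0516) = (0.898176, 1.275684)
y = 1.275684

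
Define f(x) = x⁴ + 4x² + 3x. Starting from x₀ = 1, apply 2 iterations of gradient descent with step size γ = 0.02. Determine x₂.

0.50056

f′(x) = 4x³ + 8x + 3
Step 1: f′(1) = 15; x₁ = 1 − 0.02·15 = 0.7
Step 2: f′(0.7) = 9.972; x₂ = 0.7 − 0.02·9.972 = 0.50056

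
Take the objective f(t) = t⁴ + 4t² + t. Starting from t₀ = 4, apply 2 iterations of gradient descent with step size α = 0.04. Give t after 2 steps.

f′(t) = 4t³ + 8t + 1
Step 1: f′(4) = 289; t₁ = 4 − 0.04·289 = -7.56
Step 2: f′(-7.56) = -1787.804864; t₂ = -7.56 − 0.04·(-1787.804864) = 63.95219456

63.95219456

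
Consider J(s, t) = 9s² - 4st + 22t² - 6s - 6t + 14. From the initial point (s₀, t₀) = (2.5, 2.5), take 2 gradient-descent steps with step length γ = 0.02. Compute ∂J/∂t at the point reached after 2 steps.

3.7184

∇J = (18s - 4t - 6, -4s + 44t - 6)
Step 1: at (2.5, 2.5), ∇J = (29, 94) → (2.5, 2.5) − 0.02·(29, 94) = (1.92, 0.62)
Step 2: at (1.92, 0.62), ∇J = (26.08, 13.6) → (1.92, 0.62) − 0.02·(26.08, 13.6) = (1.3984, 0.348)
∂J/∂t at (1.3984, 0.348) = 3.7184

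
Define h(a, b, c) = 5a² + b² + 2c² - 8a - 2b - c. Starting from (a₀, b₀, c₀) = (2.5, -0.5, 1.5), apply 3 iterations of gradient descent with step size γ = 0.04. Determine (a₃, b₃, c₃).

∇h = (10a - 8, 2b - 2, 4c - 1)
Step 1: at (2.5, -0.5, 1.5), ∇h = (17, -3, 5) → (2.5, -0.5, 1.5) − 0.04·(17, -3, 5) = (1.82, -0.38, 1.3)
Step 2: at (1.82, -0.38, 1.3), ∇h = (10.2, -2.76, 4.2) → (1.82, -0.38, 1.3) − 0.04·(10.2, -2.76, 4.2) = (1.412, -0.2696, 1.132)
Step 3: at (1.412, -0.2696, 1.132), ∇h = (6.12, -2.5392, 3.528) → (1.412, -0.2696, 1.132) − 0.04·(6.12, -2.5392, 3.528) = (1.1672, -0.168032, 0.99088)

(1.1672, -0.168032, 0.99088)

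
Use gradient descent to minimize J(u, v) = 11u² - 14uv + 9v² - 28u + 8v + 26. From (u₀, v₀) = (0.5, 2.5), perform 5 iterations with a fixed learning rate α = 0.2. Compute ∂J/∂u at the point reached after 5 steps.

∇J = (22u - 14v - 28, -14u + 18v + 8)
Step 1: at (0.5, 2.5), ∇J = (-52, 46) → (0.5, 2.5) − 0.2·(-52, 46) = (10.9, -6.7)
Step 2: at (10.9, -6.7), ∇J = (305.6, -265.2) → (10.9, -6.7) − 0.2·(305.6, -265.2) = (-50.22, 46.34)
Step 3: at (-50.22, 46.34), ∇J = (-1781.6, 1545.2) → (-50.22, 46.34) − 0.2·(-1781.6, 1545.2) = (306.1, -262.7)
Step 4: at (306.1, -262.7), ∇J = (10384, -9006) → (306.1, -262.7) − 0.2·(10384, -9006) = (-1770.7, 1538.5)
Step 5: at (-1770.7, 1538.5), ∇J = (-60522.4, 52490.8) → (-1770.7, 1538.5) − 0.2·(-60522.4, 52490.8) = (10333.78, -8959.66)
∂J/∂u at (10333.78, -8959.66) = 352750.4

352750.4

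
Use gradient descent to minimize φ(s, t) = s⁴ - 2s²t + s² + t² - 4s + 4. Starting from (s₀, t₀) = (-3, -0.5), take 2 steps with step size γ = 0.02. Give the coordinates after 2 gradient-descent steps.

(-0.40295936, -0.104384)

∇φ = (4s³ - 4st + 2s - 4, -2s² + 2t)
(s₁, t₁) = (-3, -0.5) − 0.02·(-124, -19) = (-0.52, -0.12)
(s₂, t₂) = (-0.52, -0.12) − 0.02·(-5.852032, -0.7808) = (-0.40295936, -0.104384)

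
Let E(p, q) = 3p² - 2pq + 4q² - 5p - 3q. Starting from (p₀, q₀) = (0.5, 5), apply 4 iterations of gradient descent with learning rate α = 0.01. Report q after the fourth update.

3.73631648

∇E = (6p - 2q - 5, -2p + 8q - 3)
(p₁, q₁) = (0.5, 5) − 0.01·(-12, 36) = (0.62, 4.64)
(p₂, q₂) = (0.62, 4.64) − 0.01·(-10.56, 32.88) = (0.7256, 4.3112)
(p₃, q₃) = (0.7256, 4.3112) − 0.01·(-9.2688, 30.0384) = (0.818288, 4.010816)
(p₄, q₄) = (0.818288, 4.010816) − 0.01·(-8.111904, 27.449952) = (0.89940704, 3.73631648)
q = 3.73631648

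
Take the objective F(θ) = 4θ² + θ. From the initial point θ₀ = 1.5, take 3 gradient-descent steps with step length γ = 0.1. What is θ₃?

F′(θ) = 8θ + 1
θ₁ = 1.5 − 0.1·13 = 0.2
θ₂ = 0.2 − 0.1·2.6 = -0.06
θ₃ = -0.06 − 0.1·0.52 = -0.112

-0.112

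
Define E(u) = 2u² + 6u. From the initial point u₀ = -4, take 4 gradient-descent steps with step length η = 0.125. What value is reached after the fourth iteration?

E′(u) = 4u + 6
u₁ = -4 − 0.125·(-10) = -2.75
u₂ = -2.75 − 0.125·(-5) = -2.125
u₃ = -2.125 − 0.125·(-2.5) = -1.8125
u₄ = -1.8125 − 0.125·(-1.25) = -1.65625

-1.65625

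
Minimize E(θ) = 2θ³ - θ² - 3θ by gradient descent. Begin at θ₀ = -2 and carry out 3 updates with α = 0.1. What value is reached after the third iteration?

-198.9375

E′(θ) = 6θ² - 2θ - 3
θ₁ = -2 − 0.1·25 = -4.5
θ₂ = -4.5 − 0.1·127.5 = -17.25
θ₃ = -17.25 − 0.1·1816.875 = -198.9375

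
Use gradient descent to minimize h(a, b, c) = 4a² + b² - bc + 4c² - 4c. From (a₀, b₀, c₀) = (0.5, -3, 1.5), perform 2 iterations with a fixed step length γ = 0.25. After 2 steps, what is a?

∇h = (8a, 2b - c, -b + 8c - 4)
Step 1: at (0.5, -3, 1.5), ∇h = (4, -7.5, 11) → (0.5, -3, 1.5) − 0.25·(4, -7.5, 11) = (-0.5, -1.125, -1.25)
Step 2: at (-0.5, -1.125, -1.25), ∇h = (-4, -1, -12.875) → (-0.5, -1.125, -1.25) − 0.25·(-4, -1, -12.875) = (0.5, -0.875, 1.96875)
a = 0.5

0.5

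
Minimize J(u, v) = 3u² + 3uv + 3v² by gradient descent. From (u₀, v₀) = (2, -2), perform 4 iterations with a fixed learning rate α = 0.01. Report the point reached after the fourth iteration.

∇J = (6u + 3v, 3u + 6v)
Step 1: at (2, -2), ∇J = (6, -6) → (2, -2) − 0.01·(6, -6) = (1.94, -1.94)
Step 2: at (1.94, -1.94), ∇J = (5.82, -5.82) → (1.94, -1.94) − 0.01·(5.82, -5.82) = (1.8818, -1.8818)
Step 3: at (1.8818, -1.8818), ∇J = (5.6454, -5.6454) → (1.8818, -1.8818) − 0.01·(5.6454, -5.6454) = (1.825346, -1.825346)
Step 4: at (1.825346, -1.825346), ∇J = (5.476038, -5.476038) → (1.825346, -1.825346) − 0.01·(5.476038, -5.476038) = (1.77058562, -1.77058562)

(1.77058562, -1.77058562)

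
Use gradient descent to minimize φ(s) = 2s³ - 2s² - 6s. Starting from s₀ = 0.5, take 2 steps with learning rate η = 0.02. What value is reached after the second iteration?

φ′(s) = 6s² - 4s - 6
s₁ = 0.5 − 0.02·(-6.5) = 0.63
s₂ = 0.63 − 0.02·(-6.1386) = 0.752772

0.752772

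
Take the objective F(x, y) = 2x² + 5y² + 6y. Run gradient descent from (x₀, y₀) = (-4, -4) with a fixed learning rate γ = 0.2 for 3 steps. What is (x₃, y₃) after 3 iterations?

(-0.032, 2.8)

∇F = (4x, 10y + 6)
(x₁, y₁) = (-4, -4) − 0.2·(-16, -34) = (-0.8, 2.8)
(x₂, y₂) = (-0.8, 2.8) − 0.2·(-3.2, 34) = (-0.16, -4)
(x₃, y₃) = (-0.16, -4) − 0.2·(-0.64, -34) = (-0.032, 2.8)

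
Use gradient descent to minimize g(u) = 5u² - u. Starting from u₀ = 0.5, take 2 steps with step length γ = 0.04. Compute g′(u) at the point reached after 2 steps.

1.44

g′(u) = 10u - 1
u₁ = 0.5 − 0.04·4 = 0.34
u₂ = 0.34 − 0.04·2.4 = 0.244
g′(u) at (0.244) = 1.44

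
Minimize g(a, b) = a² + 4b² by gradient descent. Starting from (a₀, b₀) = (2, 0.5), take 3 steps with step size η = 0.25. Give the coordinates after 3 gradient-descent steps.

∇g = (2a, 8b)
Step 1: at (2, 0.5), ∇g = (4, 4) → (2, 0.5) − 0.25·(4, 4) = (1, -0.5)
Step 2: at (1, -0.5), ∇g = (2, -4) → (1, -0.5) − 0.25·(2, -4) = (0.5, 0.5)
Step 3: at (0.5, 0.5), ∇g = (1, 4) → (0.5, 0.5) − 0.25·(1, 4) = (0.25, -0.5)

(0.25, -0.5)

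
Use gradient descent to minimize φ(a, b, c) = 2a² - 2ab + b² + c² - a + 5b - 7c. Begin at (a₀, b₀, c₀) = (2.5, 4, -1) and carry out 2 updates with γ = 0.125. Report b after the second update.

2.21875

∇φ = (4a - 2b - 1, -2a + 2b + 5, 2c - 7)
Step 1: at (2.5, 4, -1), ∇φ = (1, 8, -9) → (2.5, 4, -1) − 0.125·(1, 8, -9) = (2.375, 3, 0.125)
Step 2: at (2.375, 3, 0.125), ∇φ = (2.5, 6.25, -6.75) → (2.375, 3, 0.125) − 0.125·(2.5, 6.25, -6.75) = (2.0625, 2.21875, 0.96875)
b = 2.21875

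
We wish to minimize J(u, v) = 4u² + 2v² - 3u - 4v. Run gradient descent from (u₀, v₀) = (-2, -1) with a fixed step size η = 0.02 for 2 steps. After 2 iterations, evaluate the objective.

∇J = (8u - 3, 4v - 4)
Step 1: at (-2, -1), ∇J = (-19, -8) → (-2, -1) − 0.02·(-19, -8) = (-1.62, -0.84)
Step 2: at (-1.62, -0.84), ∇J = (-15.96, -7.36) → (-1.62, -0.84) − 0.02·(-15.96, -7.36) = (-1.3008, -0.6928)
J(-1.3008, -0.6928) = 14.40186624

14.40186624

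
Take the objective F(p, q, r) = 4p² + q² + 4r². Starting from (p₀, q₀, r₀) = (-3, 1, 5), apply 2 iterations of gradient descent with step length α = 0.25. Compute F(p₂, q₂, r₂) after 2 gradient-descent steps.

136.0625

∇F = (8p, 2q, 8r)
(p₁, q₁, r₁) = (-3, 1, 5) − 0.25·(-24, 2, 40) = (3, 0.5, -5)
(p₂, q₂, r₂) = (3, 0.5, -5) − 0.25·(24, 1, -40) = (-3, 0.25, 5)
F(-3, 0.25, 5) = 136.0625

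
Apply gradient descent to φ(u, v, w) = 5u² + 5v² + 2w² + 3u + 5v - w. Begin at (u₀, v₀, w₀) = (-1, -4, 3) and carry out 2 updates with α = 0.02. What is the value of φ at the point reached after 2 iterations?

∇φ = (10u + 3, 10v + 5, 4w - 1)
Step 1: at (-1, -4, 3), ∇φ = (-7, -35, 11) → (-1, -4, 3) − 0.02·(-7, -35, 11) = (-0.86, -3.3, 2.78)
Step 2: at (-0.86, -3.3, 2.78), ∇φ = (-5.6, -28, 10.12) → (-0.86, -3.3, 2.78) − 0.02·(-5.6, -28, 10.12) = (-0.748, -2.74, 2.5776)
φ(-0.748, -2.74, 2.5776) = 35.10196352

35.10196352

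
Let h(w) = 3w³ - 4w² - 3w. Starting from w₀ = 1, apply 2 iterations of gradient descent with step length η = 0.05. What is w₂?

1.1455

h′(w) = 9w² - 8w - 3
Step 1: h′(1) = -2; w₁ = 1 − 0.05·(-2) = 1.1
Step 2: h′(1.1) = -0.91; w₂ = 1.1 − 0.05·(-0.91) = 1.1455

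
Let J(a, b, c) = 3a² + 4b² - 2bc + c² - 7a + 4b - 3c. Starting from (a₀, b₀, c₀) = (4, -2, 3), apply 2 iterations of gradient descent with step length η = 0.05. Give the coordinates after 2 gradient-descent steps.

(2.555, -0.595, 2.425)

∇J = (6a - 7, 8b - 2c + 4, -2b + 2c - 3)
(a₁, b₁, c₁) = (4, -2, 3) − 0.05·(17, -18, 7) = (3.15, -1.1, 2.65)
(a₂, b₂, c₂) = (3.15, -1.1, 2.65) − 0.05·(11.9, -10.1, 4.5) = (2.555, -0.595, 2.425)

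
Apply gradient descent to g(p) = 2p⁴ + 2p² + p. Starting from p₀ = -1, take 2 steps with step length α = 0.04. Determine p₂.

-0.45420288

g′(p) = 8p³ + 4p + 1
p₁ = -1 − 0.04·(-11) = -0.56
p₂ = -0.56 − 0.04·(-2.644928) = -0.45420288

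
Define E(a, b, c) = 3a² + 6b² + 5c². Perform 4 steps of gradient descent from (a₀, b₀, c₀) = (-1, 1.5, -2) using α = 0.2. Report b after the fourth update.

∇E = (6a, 12b, 10c)
(a₁, b₁, c₁) = (-1, 1.5, -2) − 0.2·(-6, 18, -20) = (0.2, -2.1, 2)
(a₂, b₂, c₂) = (0.2, -2.1, 2) − 0.2·(1.2, -25.2, 20) = (-0.04, 2.94, -2)
(a₃, b₃, c₃) = (-0.04, 2.94, -2) − 0.2·(-0.24, 35.28, -20) = (0.008, -4.116, 2)
(a₄, b₄, c₄) = (0.008, -4.116, 2) − 0.2·(0.048, -49.392, 20) = (-0.0016, 5.7624, -2)
b = 5.7624

5.7624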